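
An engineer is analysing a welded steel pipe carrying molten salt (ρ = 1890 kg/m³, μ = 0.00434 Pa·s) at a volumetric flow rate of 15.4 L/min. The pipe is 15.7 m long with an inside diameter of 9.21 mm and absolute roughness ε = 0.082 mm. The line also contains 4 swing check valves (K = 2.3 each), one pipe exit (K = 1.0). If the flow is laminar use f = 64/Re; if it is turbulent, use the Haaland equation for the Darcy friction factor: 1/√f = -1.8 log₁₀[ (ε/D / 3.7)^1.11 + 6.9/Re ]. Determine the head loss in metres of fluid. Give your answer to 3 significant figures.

Q = 15.4 L/min = 15.4/60000 = 0.0002567 m³/s.
Cross-sectional area A = πD²/4 = π(0.00921)²/4 = 6.662e-05 m²; mean velocity V = Q/A = 0.0002567/6.662e-05 = 3.853 m/s.
Reynolds number Re = ρVD/μ = 1890 · 3.853 · 0.00921 / 0.00434 = 1.545e+04.
Re > 4000 → turbulent. Relative roughness ε/D = 8.2e-05/0.00921 = 0.0089. Haaland: 1/√f = -1.8 log₁₀[(0.0089/3.7)^1.11 + 6.9/1.545e+04] = -1.8 log₁₀[0.00124 + 0.000447] = 4.992, so f = 0.04014.
Total minor-loss coefficient ΣK = 4·2.3 + 1·1 = 10.2.
ΔP = [f·L/D + ΣK]·(ρV²/2) = [0.04014·15.7/0.00921 + 10.2]·(1890·3.853²/2) = [68.42 + 10.2]·1.403e+04 = 1.103e+06 Pa.
Head loss h_f = ΔP/(ρg) = 1.103e+06/(1890·9.81) = 59.5 m.

h_f ≈ 59.5 m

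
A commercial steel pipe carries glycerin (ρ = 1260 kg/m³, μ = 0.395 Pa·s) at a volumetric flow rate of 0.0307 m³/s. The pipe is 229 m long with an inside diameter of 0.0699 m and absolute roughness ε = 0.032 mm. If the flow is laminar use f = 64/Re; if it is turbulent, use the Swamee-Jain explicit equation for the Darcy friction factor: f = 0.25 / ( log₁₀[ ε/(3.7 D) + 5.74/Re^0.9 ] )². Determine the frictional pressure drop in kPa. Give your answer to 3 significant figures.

ΔP ≈ 4740 kPa

Cross-sectional area A = πD²/4 = π(0.0699)²/4 = 0.003837 m²; mean velocity V = Q/A = 0.0307/0.003837 = 8 m/s.
Reynolds number Re = ρVD/μ = 1260 · 8 · 0.0699 / 0.395 = 1784.
Re < 2300 → laminar flow, so f = 64/Re = 64/1784 = 0.03588 (the turbulent correlation is not needed).
Darcy-Weisbach: ΔP = f(L/D)(ρV²/2) = 0.03588·(229/0.0699)·(1260·8²/2) = 0.03588·3276·4.032e+04 = 4.739e+06 Pa.
ΔP = 4.739e+06 Pa = 4740 kPa.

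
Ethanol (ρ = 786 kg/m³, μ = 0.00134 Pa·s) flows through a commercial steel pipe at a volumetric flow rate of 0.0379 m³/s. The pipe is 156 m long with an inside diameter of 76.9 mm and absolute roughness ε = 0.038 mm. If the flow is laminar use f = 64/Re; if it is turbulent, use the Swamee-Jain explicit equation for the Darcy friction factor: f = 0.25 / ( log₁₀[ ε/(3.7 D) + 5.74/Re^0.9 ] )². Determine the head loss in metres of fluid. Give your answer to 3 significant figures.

Cross-sectional area A = πD²/4 = π(0.0769)²/4 = 0.004645 m²; mean velocity V = Q/A = 0.0379/0.004645 = 8.16 m/s.
Reynolds number Re = ρVD/μ = 786 · 8.16 · 0.0769 / 0.00134 = 3.681e+05.
Re > 4000 → turbulent. Relative roughness ε/D = 3.8e-05/0.0769 = 0.000494. Swamee-Jain: f = 0.25/(log₁₀[0.000494/3.7 + 5.74/3.681e+05^0.9])² = 0.25/(log₁₀[0.000134 + 5.62e-05])² = 0.25/(-3.722)² = 0.01805.
Darcy-Weisbach: ΔP = f(L/D)(ρV²/2) = 0.01805·(156/0.0769)·(786·8.16²/2) = 0.01805·2029·2.617e+04 = 9.581e+05 Pa.
Head loss h_f = ΔP/(ρg) = 9.581e+05/(786·9.81) = 124 m.

h_f ≈ 124 m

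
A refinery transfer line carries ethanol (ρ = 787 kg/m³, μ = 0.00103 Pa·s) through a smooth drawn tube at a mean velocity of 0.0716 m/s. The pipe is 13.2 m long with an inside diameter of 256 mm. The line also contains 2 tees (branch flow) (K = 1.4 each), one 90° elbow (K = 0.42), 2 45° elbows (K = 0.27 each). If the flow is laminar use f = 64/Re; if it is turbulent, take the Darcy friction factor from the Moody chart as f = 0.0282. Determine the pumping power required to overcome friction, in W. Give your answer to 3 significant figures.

P ≈ 0.0388 W

Reynolds number Re = ρVD/μ = 787 · 0.0716 · 0.256 / 0.00103 = 1.401e+04.
Re > 4000 → turbulent; use the Moody-chart value f = 0.0282.
Total minor-loss coefficient ΣK = 2·1.4 + 1·0.42 + 2·0.27 = 3.76.
ΔP = [f·L/D + ΣK]·(ρV²/2) = [0.0282·13.2/0.256 + 3.76]·(787·0.0716²/2) = [1.454 + 3.76]·2.017 = 10.52 Pa.
Q = V·A = 0.0716·0.05147 = 0.003685 m³/s.
Pumping power P = QΔP = 0.003685·10.52 = 0.03876 W = 0.0388 W.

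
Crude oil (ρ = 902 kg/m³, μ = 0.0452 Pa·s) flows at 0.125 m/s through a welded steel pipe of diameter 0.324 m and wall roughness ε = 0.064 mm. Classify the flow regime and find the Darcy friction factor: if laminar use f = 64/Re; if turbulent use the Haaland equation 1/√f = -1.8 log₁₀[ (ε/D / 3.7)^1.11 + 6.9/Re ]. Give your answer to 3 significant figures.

Re = ρVD/μ = 902·0.125·0.324/0.0452 = 808.2.
Re < 2300 → laminar, so f = 64/Re = 0.07919 (roughness is irrelevant in laminar flow).

f ≈ 0.0792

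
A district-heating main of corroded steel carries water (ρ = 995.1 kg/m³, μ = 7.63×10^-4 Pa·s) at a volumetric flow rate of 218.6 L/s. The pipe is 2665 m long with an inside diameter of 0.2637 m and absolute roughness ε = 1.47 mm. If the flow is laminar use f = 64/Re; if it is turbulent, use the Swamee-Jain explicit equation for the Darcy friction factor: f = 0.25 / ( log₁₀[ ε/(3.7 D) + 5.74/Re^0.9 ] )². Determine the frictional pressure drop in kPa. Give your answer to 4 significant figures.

Q = 218.6 L/s = 218.6/1000 = 0.2186 m³/s.
Cross-sectional area A = πD²/4 = π(0.2637)²/4 = 0.05461 m²; mean velocity V = Q/A = 0.2186/0.05461 = 4.003 m/s.
Reynolds number Re = ρVD/μ = 995.1 · 4.003 · 0.2637 / 0.000763 = 1.377e+06.
Re > 4000 → turbulent. Relative roughness ε/D = 0.00147/0.2637 = 0.00557. Swamee-Jain: f = 0.25/(log₁₀[0.00557/3.7 + 5.74/1.377e+06^0.9])² = 0.25/(log₁₀[0.00151 + 1.71e-05])² = 0.25/(-2.817)² = 0.0315.
Darcy-Weisbach: ΔP = f(L/D)(ρV²/2) = 0.0315·(2665/0.2637)·(995.1·4.003²/2) = 0.0315·1.011e+04·7971 = 2.538e+06 Pa.
ΔP = 2.538e+06 Pa = 2538 kPa.

ΔP ≈ 2538 kPa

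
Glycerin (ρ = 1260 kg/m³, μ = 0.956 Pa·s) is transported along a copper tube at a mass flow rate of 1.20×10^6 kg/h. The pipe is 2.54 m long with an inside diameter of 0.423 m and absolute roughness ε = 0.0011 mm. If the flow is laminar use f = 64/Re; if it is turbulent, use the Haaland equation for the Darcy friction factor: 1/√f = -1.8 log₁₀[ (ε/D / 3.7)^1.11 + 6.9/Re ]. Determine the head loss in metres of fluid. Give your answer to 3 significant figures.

ṁ = 1.20×10^6 kg/h = 1.20×10^6/3600 = 333.3 kg/s.
A = πD²/4 = π(0.423)²/4 = 0.1405 m²; mean velocity V = ṁ/(ρA) = 333.3/(1260 · 0.1405) = 1.883 m/s.
Reynolds number Re = ρVD/μ = 1260 · 1.883 · 0.423 / 0.956 = 1050.
Re < 2300 → laminar flow, so f = 64/Re = 64/1050 = 0.06098 (the turbulent correlation is not needed).
Darcy-Weisbach: ΔP = f(L/D)(ρV²/2) = 0.06098·(2.54/0.423)·(1260·1.883²/2) = 0.06098·6.005·2233 = 817.5 Pa.
Head loss h_f = ΔP/(ρg) = 817.5/(1260·9.81) = 0.0661 m.

h_f ≈ 0.0661 m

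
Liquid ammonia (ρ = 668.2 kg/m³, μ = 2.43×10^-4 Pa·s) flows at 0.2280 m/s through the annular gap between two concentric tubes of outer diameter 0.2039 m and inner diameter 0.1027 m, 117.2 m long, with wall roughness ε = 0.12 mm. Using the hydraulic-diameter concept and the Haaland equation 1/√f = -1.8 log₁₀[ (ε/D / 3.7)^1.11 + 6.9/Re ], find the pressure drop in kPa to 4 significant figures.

Hydraulic diameter D_h = 4A/P = D_o - D_i = 0.2039 - 0.1027 = 0.1012 m.
Re = ρVD_h/μ = 668.2·0.228·0.1012/0.000243 = 6.345e+04.
ε/D_h = 0.00012/0.1012 = 0.00119; Haaland gives 1/√f = -1.8 log₁₀[0.000132+0.000109] = 6.512, so f = 0.02358.
ΔP = f(L/D_h)(ρV²/2) = 0.02358·117.2/0.1012·17.37 = 474.3 Pa.
ΔP = 0.4743 kPa.

ΔP ≈ 0.4743 kPa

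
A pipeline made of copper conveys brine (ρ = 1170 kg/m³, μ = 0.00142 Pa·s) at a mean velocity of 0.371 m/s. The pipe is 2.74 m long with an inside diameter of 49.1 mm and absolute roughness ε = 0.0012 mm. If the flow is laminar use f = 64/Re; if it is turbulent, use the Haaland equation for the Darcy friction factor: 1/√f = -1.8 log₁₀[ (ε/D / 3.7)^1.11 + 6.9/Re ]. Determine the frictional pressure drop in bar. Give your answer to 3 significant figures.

Reynolds number Re = ρVD/μ = 1170 · 0.371 · 0.0491 / 0.00142 = 1.501e+04.
Re > 4000 → turbulent. Relative roughness ε/D = 1.2e-06/0.0491 = 2.44e-05. Haaland: 1/√f = -1.8 log₁₀[(2.44e-05/3.7)^1.11 + 6.9/1.501e+04] = -1.8 log₁₀[1.78e-06 + 0.00046] = 6.004, so f = 0.02774.
Darcy-Weisbach: ΔP = f(L/D)(ρV²/2) = 0.02774·(2.74/0.0491)·(1170·0.371²/2) = 0.02774·55.8·80.52 = 124.6 Pa.
ΔP = 124.6 Pa = 0.00125 bar.

ΔP ≈ 0.00125 bar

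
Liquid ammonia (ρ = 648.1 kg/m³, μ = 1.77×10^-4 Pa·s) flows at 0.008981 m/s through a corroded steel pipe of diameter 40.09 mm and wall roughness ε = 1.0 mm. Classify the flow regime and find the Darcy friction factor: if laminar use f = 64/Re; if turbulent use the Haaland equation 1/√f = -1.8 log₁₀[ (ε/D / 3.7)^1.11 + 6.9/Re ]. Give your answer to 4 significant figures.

f ≈ 0.04855

Re = ρVD/μ = 648.1·0.008981·0.04009/0.000177 = 1318.
Re < 2300 → laminar, so f = 64/Re = 0.04855 (roughness is irrelevant in laminar flow).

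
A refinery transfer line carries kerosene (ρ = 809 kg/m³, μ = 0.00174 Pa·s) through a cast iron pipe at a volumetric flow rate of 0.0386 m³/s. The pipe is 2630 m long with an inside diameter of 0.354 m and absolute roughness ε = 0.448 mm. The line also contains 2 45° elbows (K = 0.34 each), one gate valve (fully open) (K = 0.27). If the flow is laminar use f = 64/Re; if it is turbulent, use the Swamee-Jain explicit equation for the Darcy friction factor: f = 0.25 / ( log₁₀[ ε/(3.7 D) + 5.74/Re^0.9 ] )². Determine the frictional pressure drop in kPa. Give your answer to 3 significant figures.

Cross-sectional area A = πD²/4 = π(0.354)²/4 = 0.09842 m²; mean velocity V = Q/A = 0.0386/0.09842 = 0.3922 m/s.
Reynolds number Re = ρVD/μ = 809 · 0.3922 · 0.354 / 0.00174 = 6.455e+04.
Re > 4000 → turbulent. Relative roughness ε/D = 0.000448/0.354 = 0.00127. Swamee-Jain: f = 0.25/(log₁₀[0.00127/3.7 + 5.74/6.455e+04^0.9])² = 0.25/(log₁₀[0.000342 + 0.000269])² = 0.25/(-3.214)² = 0.0242.
Total minor-loss coefficient ΣK = 2·0.34 + 1·0.27 = 0.95.
ΔP = [f·L/D + ΣK]·(ρV²/2) = [0.0242·2630/0.354 + 0.95]·(809·0.3922²/2) = [179.8 + 0.95]·62.22 = 1.125e+04 Pa.
ΔP = 1.125e+04 Pa = 11.2 kPa.

ΔP ≈ 11.2 kPa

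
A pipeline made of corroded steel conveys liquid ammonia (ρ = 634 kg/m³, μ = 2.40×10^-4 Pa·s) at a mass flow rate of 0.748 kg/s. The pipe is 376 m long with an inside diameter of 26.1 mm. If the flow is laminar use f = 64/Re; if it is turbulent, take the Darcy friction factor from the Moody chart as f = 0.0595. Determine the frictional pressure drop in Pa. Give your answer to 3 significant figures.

A = πD²/4 = π(0.0261)²/4 = 0.000535 m²; mean velocity V = ṁ/(ρA) = 0.748/(634 · 0.000535) = 2.205 m/s.
Reynolds number Re = ρVD/μ = 634 · 2.205 · 0.0261 / 0.00024 = 1.52e+05.
Re > 4000 → turbulent; use the Moody-chart value f = 0.0595.
Darcy-Weisbach: ΔP = f(L/D)(ρV²/2) = 0.0595·(376/0.0261)·(634·2.205²/2) = 0.0595·1.441e+04·1541 = 1.321e+06 Pa.

ΔP ≈ 1.32×10^6 Pa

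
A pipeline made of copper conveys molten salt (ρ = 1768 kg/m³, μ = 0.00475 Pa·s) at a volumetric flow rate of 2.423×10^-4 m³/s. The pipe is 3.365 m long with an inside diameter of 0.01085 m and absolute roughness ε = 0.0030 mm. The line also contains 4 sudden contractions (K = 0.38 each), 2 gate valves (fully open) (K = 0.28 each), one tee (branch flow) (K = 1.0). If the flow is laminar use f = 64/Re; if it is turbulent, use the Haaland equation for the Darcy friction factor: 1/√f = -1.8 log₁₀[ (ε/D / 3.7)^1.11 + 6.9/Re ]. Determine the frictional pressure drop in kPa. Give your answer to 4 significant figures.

ΔP ≈ 76.58 kPa

Cross-sectional area A = πD²/4 = π(0.01085)²/4 = 9.246e-05 m²; mean velocity V = Q/A = 0.0002423/9.246e-05 = 2.621 m/s.
Reynolds number Re = ρVD/μ = 1768 · 2.621 · 0.01085 / 0.00475 = 1.058e+04.
Re > 4000 → turbulent. Relative roughness ε/D = 3e-06/0.01085 = 0.000276. Haaland: 1/√f = -1.8 log₁₀[(0.000276/3.7)^1.11 + 6.9/1.058e+04] = -1.8 log₁₀[2.63e-05 + 0.000652] = 5.704, so f = 0.03074.
Total minor-loss coefficient ΣK = 4·0.38 + 2·0.28 + 1·1 = 3.08.
ΔP = [f·L/D + ΣK]·(ρV²/2) = [0.03074·3.365/0.01085 + 3.08]·(1768·2.621²/2) = [9.534 + 3.08]·6071 = 7.658e+04 Pa.
ΔP = 7.658e+04 Pa = 76.58 kPa.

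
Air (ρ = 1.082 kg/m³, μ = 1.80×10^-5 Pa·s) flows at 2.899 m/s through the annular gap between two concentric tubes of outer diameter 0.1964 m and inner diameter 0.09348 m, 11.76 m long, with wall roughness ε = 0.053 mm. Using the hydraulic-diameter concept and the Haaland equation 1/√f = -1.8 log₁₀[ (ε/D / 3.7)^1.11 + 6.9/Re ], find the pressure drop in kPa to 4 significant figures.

Hydraulic diameter D_h = 4A/P = D_o - D_i = 0.1964 - 0.09348 = 0.1029 m.
Re = ρVD_h/μ = 1.082·2.899·0.1029/1.8e-05 = 1.794e+04.
ε/D_h = 5.3e-05/0.1029 = 0.000515; Haaland gives 1/√f = -1.8 log₁₀[5.24e-05+0.000385] = 6.047, so f = 0.02735.
ΔP = f(L/D_h)(ρV²/2) = 0.02735·11.76/0.1029·4.547 = 14.21 Pa.
ΔP = 0.01421 kPa.

ΔP ≈ 0.01421 kPa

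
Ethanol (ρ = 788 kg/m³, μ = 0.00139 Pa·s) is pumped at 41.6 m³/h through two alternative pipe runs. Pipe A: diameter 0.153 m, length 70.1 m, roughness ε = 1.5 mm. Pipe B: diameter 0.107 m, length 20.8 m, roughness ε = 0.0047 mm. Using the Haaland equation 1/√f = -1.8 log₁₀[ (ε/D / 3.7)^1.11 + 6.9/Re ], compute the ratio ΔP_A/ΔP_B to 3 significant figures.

ΔP_A/ΔP_B ≈ 1.15

Pipe A: V = Q/A = 0.01156/0.01839 = 0.6285 m/s; Re = 5.452e+04; ε/D = 0.0098; Haaland → f = 0.03875; ΔP_A = f(L/D)(ρV²/2) = 2764 Pa.
Pipe B: V = Q/A = 0.01156/0.008992 = 1.285 m/s; Re = 7.795e+04; ε/D = 4.39e-05; Haaland → f = 0.01894; ΔP_B = f(L/D)(ρV²/2) = 2396 Pa.
ΔP_A/ΔP_B = 2764/2396 = 1.15.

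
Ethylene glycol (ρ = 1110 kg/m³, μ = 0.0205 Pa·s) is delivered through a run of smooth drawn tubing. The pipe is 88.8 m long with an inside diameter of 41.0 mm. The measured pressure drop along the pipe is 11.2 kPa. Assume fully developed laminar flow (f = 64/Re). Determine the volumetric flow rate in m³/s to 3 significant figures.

For laminar flow, f = 64/Re with Re = ρVD/μ, so Darcy-Weisbach reduces to ΔP = 32μLV/D². Solving for V: V = ΔP·D²/(32μL) = 1.12e+04·(0.041)²/(32·0.0205·88.8) = 0.3232 m/s.
Check: Re = ρVD/μ = 1110·0.3232·0.041/0.0205 = 717.5 < 2300, so the laminar assumption holds.
Q = V·A = 0.3232·(π/4·0.041²) = 0.0004267 m³/s = 4.27×10^-4 m³/s.

Q ≈ 4.27×10^-4 m³/s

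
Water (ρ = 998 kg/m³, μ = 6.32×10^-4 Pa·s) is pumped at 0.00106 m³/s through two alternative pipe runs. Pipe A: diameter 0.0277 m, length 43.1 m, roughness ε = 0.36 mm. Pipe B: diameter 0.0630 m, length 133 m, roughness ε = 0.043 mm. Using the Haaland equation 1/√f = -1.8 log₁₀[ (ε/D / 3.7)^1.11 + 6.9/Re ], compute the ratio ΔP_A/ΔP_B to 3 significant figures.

ΔP_A/ΔP_B ≈ 34.2

Pipe A: V = Q/A = 0.00106/0.0006026 = 1.759 m/s; Re = 7.694e+04; ε/D = 0.013; Haaland → f = 0.04221; ΔP_A = f(L/D)(ρV²/2) = 1.014e+05 Pa.
Pipe B: V = Q/A = 0.00106/0.003117 = 0.34 m/s; Re = 3.383e+04; ε/D = 0.000683; Haaland → f = 0.02436; ΔP_B = f(L/D)(ρV²/2) = 2967 Pa.
ΔP_A/ΔP_B = 1.014e+05/2967 = 34.2.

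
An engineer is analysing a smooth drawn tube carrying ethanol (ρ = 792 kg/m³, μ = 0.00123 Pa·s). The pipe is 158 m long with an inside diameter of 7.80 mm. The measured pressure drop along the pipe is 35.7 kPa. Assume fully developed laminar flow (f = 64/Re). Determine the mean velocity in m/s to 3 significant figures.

V ≈ 0.349 m/s

For laminar flow, f = 64/Re with Re = ρVD/μ, so Darcy-Weisbach reduces to ΔP = 32μLV/D². Solving for V: V = ΔP·D²/(32μL) = 3.57e+04·(0.0078)²/(32·0.00123·158) = 0.3493 m/s.
Check: Re = ρVD/μ = 792·0.3493·0.0078/0.00123 = 1754 < 2300, so the laminar assumption holds.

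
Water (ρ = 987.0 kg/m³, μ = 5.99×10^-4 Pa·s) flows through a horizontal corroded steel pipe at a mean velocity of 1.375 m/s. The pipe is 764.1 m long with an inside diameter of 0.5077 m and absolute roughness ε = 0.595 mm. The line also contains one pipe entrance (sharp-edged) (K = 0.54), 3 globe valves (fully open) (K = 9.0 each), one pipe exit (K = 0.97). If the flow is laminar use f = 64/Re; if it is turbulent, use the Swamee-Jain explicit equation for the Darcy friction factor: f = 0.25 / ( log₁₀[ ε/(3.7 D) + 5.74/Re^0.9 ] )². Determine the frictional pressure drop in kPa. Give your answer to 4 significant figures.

ΔP ≈ 55.71 kPa

Reynolds number Re = ρVD/μ = 987 · 1.375 · 0.5077 / 0.000599 = 1.15e+06.
Re > 4000 → turbulent. Relative roughness ε/D = 0.000595/0.5077 = 0.00117. Swamee-Jain: f = 0.25/(log₁₀[0.00117/3.7 + 5.74/1.15e+06^0.9])² = 0.25/(log₁₀[0.000317 + 2.01e-05])² = 0.25/(-3.473)² = 0.02073.
Total minor-loss coefficient ΣK = 1·0.54 + 3·9 + 1·0.97 = 28.5.
ΔP = [f·L/D + ΣK]·(ρV²/2) = [0.02073·764.1/0.5077 + 28.5]·(987·1.375²/2) = [31.2 + 28.5]·933 = 5.571e+04 Pa.
ΔP = 5.571e+04 Pa = 55.71 kPa.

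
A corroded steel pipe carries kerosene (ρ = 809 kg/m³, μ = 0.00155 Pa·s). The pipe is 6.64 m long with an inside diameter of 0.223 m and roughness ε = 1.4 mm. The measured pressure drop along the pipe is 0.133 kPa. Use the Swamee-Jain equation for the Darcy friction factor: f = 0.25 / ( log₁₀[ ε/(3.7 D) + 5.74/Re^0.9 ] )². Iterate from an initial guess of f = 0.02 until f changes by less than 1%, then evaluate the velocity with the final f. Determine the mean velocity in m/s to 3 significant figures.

V ≈ 0.569 m/s

Rearranging Darcy-Weisbach: V = √(2·ΔP·D/(f·L·ρ)). With ε/D = 0.0014/0.223 = 0.00628, iterate starting from f = 0.02:
  f = 0.02 → V = √(2·133·0.223/(0.02·6.64·809)) = 0.7431 m/s; Re = ρVD/μ = 8.649e+04; f → 0.03378
  f = 0.03378 → V = 0.5717 m/s; Re = 6.655e+04; f → 0.03409
Converged (Δf/f < 1%). With the final f = 0.03409: V = √(2·133·0.223/(0.03409·6.64·809)) = 0.5691 m/s.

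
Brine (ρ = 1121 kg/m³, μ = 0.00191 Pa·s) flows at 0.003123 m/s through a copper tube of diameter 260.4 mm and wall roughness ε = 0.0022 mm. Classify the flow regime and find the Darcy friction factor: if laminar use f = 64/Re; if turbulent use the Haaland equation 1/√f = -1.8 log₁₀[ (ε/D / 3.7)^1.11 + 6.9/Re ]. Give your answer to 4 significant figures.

f ≈ 0.1341

Re = ρVD/μ = 1121·0.003123·0.2604/0.00191 = 477.3.
Re < 2300 → laminar, so f = 64/Re = 0.1341 (roughness is irrelevant in laminar flow).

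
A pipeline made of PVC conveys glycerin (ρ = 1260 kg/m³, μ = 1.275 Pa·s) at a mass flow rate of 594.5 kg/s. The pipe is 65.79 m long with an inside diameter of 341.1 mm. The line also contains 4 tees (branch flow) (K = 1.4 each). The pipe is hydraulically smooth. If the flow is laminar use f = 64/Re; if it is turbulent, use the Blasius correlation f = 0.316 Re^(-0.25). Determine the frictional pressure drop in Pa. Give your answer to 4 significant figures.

ΔP ≈ 213200 Pa

A = πD²/4 = π(0.3411)²/4 = 0.09138 m²; mean velocity V = ṁ/(ρA) = 594.5/(1260 · 0.09138) = 5.163 m/s.
Reynolds number Re = ρVD/μ = 1260 · 5.163 · 0.3411 / 1.27 = 1740.
Re < 2300 → laminar flow, so f = 64/Re = 64/1740 = 0.03677 (the turbulent correlation is not needed).
Total minor-loss coefficient ΣK = 4·1.4 = 5.6.
ΔP = [f·L/D + ΣK]·(ρV²/2) = [0.03677·65.79/0.3411 + 5.6]·(1260·5.163²/2) = [7.092 + 5.6]·1.68e+04 = 2.132e+05 Pa.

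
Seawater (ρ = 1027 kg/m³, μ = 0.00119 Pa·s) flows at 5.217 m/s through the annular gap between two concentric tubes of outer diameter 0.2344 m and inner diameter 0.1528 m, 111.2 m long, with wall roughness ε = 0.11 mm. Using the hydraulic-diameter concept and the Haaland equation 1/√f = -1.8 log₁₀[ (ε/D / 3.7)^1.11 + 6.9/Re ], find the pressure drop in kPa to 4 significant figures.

ΔP ≈ 414.4 kPa

Hydraulic diameter D_h = 4A/P = D_o - D_i = 0.2344 - 0.1528 = 0.0816 m.
Re = ρVD_h/μ = 1027·5.217·0.0816/0.00119 = 3.674e+05.
ε/D_h = 0.00011/0.0816 = 0.00135; Haaland gives 1/√f = -1.8 log₁₀[0.000152+1.88e-05] = 6.779, so f = 0.02176.
ΔP = f(L/D_h)(ρV²/2) = 0.02176·111.2/0.0816·1.398e+04 = 4.144e+05 Pa.
ΔP = 414.4 kPa.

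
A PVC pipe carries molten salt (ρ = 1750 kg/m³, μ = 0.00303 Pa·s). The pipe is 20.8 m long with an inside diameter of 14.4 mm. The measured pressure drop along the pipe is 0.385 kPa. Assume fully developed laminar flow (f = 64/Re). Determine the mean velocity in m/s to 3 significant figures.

V ≈ 0.0396 m/s

For laminar flow, f = 64/Re with Re = ρVD/μ, so Darcy-Weisbach reduces to ΔP = 32μLV/D². Solving for V: V = ΔP·D²/(32μL) = 385·(0.0144)²/(32·0.00303·20.8) = 0.03958 m/s.
Check: Re = ρVD/μ = 1750·0.03958·0.0144/0.00303 = 329.2 < 2300, so the laminar assumption holds.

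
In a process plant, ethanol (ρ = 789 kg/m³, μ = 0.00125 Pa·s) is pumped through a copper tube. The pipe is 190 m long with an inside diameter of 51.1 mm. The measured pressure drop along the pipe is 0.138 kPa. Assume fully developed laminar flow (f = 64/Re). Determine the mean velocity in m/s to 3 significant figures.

For laminar flow, f = 64/Re with Re = ρVD/μ, so Darcy-Weisbach reduces to ΔP = 32μLV/D². Solving for V: V = ΔP·D²/(32μL) = 138·(0.0511)²/(32·0.00125·190) = 0.04741 m/s.
Check: Re = ρVD/μ = 789·0.04741·0.0511/0.00125 = 1529 < 2300, so the laminar assumption holds.

V ≈ 0.0474 m/s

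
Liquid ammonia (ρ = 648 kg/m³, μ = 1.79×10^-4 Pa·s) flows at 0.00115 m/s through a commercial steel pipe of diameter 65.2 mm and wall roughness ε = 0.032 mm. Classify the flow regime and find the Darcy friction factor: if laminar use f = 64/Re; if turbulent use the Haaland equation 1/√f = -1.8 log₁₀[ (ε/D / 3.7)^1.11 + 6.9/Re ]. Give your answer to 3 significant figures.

f ≈ 0.236

Re = ρVD/μ = 648·0.00115·0.0652/0.000179 = 271.4.
Re < 2300 → laminar, so f = 64/Re = 0.2358 (roughness is irrelevant in laminar flow).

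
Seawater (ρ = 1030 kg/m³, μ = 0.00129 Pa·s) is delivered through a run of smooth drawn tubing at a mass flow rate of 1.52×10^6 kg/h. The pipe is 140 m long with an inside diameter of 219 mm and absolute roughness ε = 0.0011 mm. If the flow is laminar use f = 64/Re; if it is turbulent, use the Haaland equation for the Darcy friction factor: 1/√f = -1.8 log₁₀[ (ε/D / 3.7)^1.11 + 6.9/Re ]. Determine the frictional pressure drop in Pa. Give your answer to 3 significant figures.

ṁ = 1.52×10^6 kg/h = 1.52×10^6/3600 = 422.2 kg/s.
A = πD²/4 = π(0.219)²/4 = 0.03767 m²; mean velocity V = ṁ/(ρA) = 422.2/(1030 · 0.03767) = 10.88 m/s.
Reynolds number Re = ρVD/μ = 1030 · 10.88 · 0.219 / 0.00129 = 1.903e+06.
Re > 4000 → turbulent. Relative roughness ε/D = 1.1e-06/0.219 = 5.02e-06. Haaland: 1/√f = -1.8 log₁₀[(5.02e-06/3.7)^1.11 + 6.9/1.903e+06] = -1.8 log₁₀[3.07e-07 + 3.63e-06] = 9.729, so f = 0.01056.
Darcy-Weisbach: ΔP = f(L/D)(ρV²/2) = 0.01056·(140/0.219)·(1030·10.88²/2) = 0.01056·639.3·6.099e+04 = 4.119e+05 Pa.

ΔP ≈ 412000 Pa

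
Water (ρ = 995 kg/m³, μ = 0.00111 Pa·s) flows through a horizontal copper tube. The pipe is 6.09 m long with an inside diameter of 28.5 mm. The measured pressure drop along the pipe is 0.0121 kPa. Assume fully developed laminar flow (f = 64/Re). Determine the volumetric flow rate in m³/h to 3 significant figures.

Q ≈ 0.104 m³/h

For laminar flow, f = 64/Re with Re = ρVD/μ, so Darcy-Weisbach reduces to ΔP = 32μLV/D². Solving for V: V = ΔP·D²/(32μL) = 12.1·(0.0285)²/(32·0.00111·6.09) = 0.04543 m/s.
Check: Re = ρVD/μ = 995·0.04543·0.0285/0.00111 = 1161 < 2300, so the laminar assumption holds.
Q = V·A = 0.04543·(π/4·0.0285²) = 2.898e-05 m³/s = 0.104 m³/h.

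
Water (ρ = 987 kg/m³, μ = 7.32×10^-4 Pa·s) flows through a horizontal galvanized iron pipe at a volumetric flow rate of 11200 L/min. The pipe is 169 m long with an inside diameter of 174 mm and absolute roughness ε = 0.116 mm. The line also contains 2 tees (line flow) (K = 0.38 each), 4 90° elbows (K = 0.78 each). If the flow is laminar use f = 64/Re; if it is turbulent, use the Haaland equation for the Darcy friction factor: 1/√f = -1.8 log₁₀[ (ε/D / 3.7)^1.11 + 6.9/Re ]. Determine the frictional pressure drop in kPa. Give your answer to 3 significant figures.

Q = 11200 L/min = 11200/60000 = 0.1867 m³/s.
Cross-sectional area A = πD²/4 = π(0.174)²/4 = 0.02378 m²; mean velocity V = Q/A = 0.1867/0.02378 = 7.85 m/s.
Reynolds number Re = ρVD/μ = 987 · 7.85 · 0.174 / 0.000732 = 1.842e+06.
Re > 4000 → turbulent. Relative roughness ε/D = 0.000116/0.174 = 0.000667. Haaland: 1/√f = -1.8 log₁₀[(0.000667/3.7)^1.11 + 6.9/1.842e+06] = -1.8 log₁₀[6.98e-05 + 3.75e-06] = 7.44, so f = 0.01806.
Total minor-loss coefficient ΣK = 2·0.38 + 4·0.78 = 3.88.
ΔP = [f·L/D + ΣK]·(ρV²/2) = [0.01806·169/0.174 + 3.88]·(987·7.85²/2) = [17.55 + 3.88]·3.041e+04 = 6.516e+05 Pa.
ΔP = 6.516e+05 Pa = 652 kPa.

ΔP ≈ 652 kPa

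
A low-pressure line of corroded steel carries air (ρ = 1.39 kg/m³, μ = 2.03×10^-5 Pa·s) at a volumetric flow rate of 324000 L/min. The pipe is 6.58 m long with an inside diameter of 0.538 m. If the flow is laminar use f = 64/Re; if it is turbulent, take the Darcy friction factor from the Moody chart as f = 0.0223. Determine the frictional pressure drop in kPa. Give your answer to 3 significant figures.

Q = 324000 L/min = 324000/60000 = 5.4 m³/s.
Cross-sectional area A = πD²/4 = π(0.538)²/4 = 0.2273 m²; mean velocity V = Q/A = 5.4/0.2273 = 23.75 m/s.
Reynolds number Re = ρVD/μ = 1.39 · 23.75 · 0.538 / 2.03e-05 = 8.751e+05.
Re > 4000 → turbulent; use the Moody-chart value f = 0.0223.
Darcy-Weisbach: ΔP = f(L/D)(ρV²/2) = 0.0223·(6.58/0.538)·(1.39·23.75²/2) = 0.0223·12.23·392.2 = 107 Pa.
ΔP = 107 Pa = 0.107 kPa.

ΔP ≈ 0.107 kPa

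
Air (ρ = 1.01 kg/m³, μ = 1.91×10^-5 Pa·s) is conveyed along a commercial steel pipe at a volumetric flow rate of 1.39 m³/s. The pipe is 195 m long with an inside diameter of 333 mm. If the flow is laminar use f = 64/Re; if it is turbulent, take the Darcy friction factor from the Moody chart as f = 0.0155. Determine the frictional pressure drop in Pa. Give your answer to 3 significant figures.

ΔP ≈ 1170 Pa

Cross-sectional area A = πD²/4 = π(0.333)²/4 = 0.08709 m²; mean velocity V = Q/A = 1.39/0.08709 = 15.96 m/s.
Reynolds number Re = ρVD/μ = 1.01 · 15.96 · 0.333 / 1.91e-05 = 2.81e+05.
Re > 4000 → turbulent; use the Moody-chart value f = 0.0155.
Darcy-Weisbach: ΔP = f(L/D)(ρV²/2) = 0.0155·(195/0.333)·(1.01·15.96²/2) = 0.0155·585.6·128.6 = 1168 Pa.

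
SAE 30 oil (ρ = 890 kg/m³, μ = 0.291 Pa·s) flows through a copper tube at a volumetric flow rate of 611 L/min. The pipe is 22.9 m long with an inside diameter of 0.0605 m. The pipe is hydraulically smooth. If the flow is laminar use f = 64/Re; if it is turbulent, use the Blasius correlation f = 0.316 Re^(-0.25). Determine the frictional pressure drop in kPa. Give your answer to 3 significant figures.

Q = 611 L/min = 611/60000 = 0.01018 m³/s.
Cross-sectional area A = πD²/4 = π(0.0605)²/4 = 0.002875 m²; mean velocity V = Q/A = 0.01018/0.002875 = 3.542 m/s.
Reynolds number Re = ρVD/μ = 890 · 3.542 · 0.0605 / 0.291 = 655.5.
Re < 2300 → laminar flow, so f = 64/Re = 64/655.5 = 0.09764 (the turbulent correlation is not needed).
Darcy-Weisbach: ΔP = f(L/D)(ρV²/2) = 0.09764·(22.9/0.0605)·(890·3.542²/2) = 0.09764·378.5·5584 = 2.064e+05 Pa.
ΔP = 2.064e+05 Pa = 206 kPa.

ΔP ≈ 206 kPa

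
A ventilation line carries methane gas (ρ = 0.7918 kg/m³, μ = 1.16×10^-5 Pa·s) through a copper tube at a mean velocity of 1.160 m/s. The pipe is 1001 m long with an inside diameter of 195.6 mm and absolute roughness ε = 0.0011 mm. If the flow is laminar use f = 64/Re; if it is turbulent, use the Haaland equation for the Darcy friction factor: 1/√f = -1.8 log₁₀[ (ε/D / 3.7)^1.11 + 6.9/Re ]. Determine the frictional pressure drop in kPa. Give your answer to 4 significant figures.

ΔP ≈ 0.07494 kPa

Reynolds number Re = ρVD/μ = 0.7918 · 1.16 · 0.1956 / 1.16e-05 = 1.549e+04.
Re > 4000 → turbulent. Relative roughness ε/D = 1.1e-06/0.1956 = 5.62e-06. Haaland: 1/√f = -1.8 log₁₀[(5.62e-06/3.7)^1.11 + 6.9/1.549e+04] = -1.8 log₁₀[3.48e-07 + 0.000446] = 6.031, so f = 0.02749.
Darcy-Weisbach: ΔP = f(L/D)(ρV²/2) = 0.02749·(1001/0.1956)·(0.7918·1.16²/2) = 0.02749·5118·0.5327 = 74.94 Pa.
ΔP = 74.94 Pa = 0.07494 kPa.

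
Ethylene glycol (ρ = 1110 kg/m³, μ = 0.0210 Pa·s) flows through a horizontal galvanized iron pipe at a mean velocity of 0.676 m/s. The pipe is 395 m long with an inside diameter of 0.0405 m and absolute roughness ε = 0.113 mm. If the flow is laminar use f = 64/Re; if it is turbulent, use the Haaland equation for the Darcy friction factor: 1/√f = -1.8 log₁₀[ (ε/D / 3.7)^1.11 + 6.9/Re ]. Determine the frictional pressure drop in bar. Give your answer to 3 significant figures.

Reynolds number Re = ρVD/μ = 1110 · 0.676 · 0.0405 / 0.021 = 1447.
Re < 2300 → laminar flow, so f = 64/Re = 64/1447 = 0.04423 (the turbulent correlation is not needed).
Darcy-Weisbach: ΔP = f(L/D)(ρV²/2) = 0.04423·(395/0.0405)·(1110·0.676²/2) = 0.04423·9753·253.6 = 1.094e+05 Pa.
ΔP = 1.094e+05 Pa = 1.09 bar.

ΔP ≈ 1.09 bar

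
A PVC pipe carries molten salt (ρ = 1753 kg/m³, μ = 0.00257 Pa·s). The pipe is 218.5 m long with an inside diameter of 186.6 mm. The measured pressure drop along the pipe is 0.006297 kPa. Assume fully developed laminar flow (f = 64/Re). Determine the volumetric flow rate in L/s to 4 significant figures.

For laminar flow, f = 64/Re with Re = ρVD/μ, so Darcy-Weisbach reduces to ΔP = 32μLV/D². Solving for V: V = ΔP·D²/(32μL) = 6.297·(0.1866)²/(32·0.00257·218.5) = 0.0122 m/s.
Check: Re = ρVD/μ = 1753·0.0122·0.1866/0.00257 = 1553 < 2300, so the laminar assumption holds.
Q = V·A = 0.0122·(π/4·0.1866²) = 0.0003337 m³/s = 0.3337 L/s.

Q ≈ 0.3337 L/s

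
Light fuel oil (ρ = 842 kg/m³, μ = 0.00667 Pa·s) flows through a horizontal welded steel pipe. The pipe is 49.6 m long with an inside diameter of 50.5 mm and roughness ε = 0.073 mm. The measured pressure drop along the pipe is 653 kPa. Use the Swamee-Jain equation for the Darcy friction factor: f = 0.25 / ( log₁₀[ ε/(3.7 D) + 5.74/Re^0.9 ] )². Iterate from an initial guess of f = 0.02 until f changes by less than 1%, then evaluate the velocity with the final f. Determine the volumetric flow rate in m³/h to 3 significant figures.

Rearranging Darcy-Weisbach: V = √(2·ΔP·D/(f·L·ρ)). With ε/D = 7.3e-05/0.0505 = 0.00145, iterate starting from f = 0.02:
  f = 0.02 → V = √(2·6.53e+05·0.0505/(0.02·49.6·842)) = 8.886 m/s; Re = ρVD/μ = 5.665e+04; f → 0.02505
  f = 0.02505 → V = 7.94 m/s; Re = 5.061e+04; f → 0.02537
  f = 0.02537 → V = 7.89 m/s; Re = 5.03e+04; f → 0.02539
Converged (Δf/f < 1%). With the final f = 0.02539: V = √(2·6.53e+05·0.0505/(0.02539·49.6·842)) = 7.887 m/s.
Q = V·A = 7.887·(π/4·0.0505²) = 0.0158 m³/s = 56.9 m³/h.

Q ≈ 56.9 m³/h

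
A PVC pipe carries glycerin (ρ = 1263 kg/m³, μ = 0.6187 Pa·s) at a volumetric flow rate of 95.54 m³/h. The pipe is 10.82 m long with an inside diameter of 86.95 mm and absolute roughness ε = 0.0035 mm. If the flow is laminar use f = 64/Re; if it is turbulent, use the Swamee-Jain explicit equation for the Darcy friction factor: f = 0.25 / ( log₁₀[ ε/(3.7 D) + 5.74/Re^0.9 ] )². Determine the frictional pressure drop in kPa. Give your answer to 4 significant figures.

Q = 95.54 m³/h = 95.54/3600 = 0.02654 m³/s.
Cross-sectional area A = πD²/4 = π(0.08695)²/4 = 0.005938 m²; mean velocity V = Q/A = 0.02654/0.005938 = 4.469 m/s.
Reynolds number Re = ρVD/μ = 1263 · 4.469 · 0.08695 / 0.619 = 793.3.
Re < 2300 → laminar flow, so f = 64/Re = 64/793.3 = 0.08067 (the turbulent correlation is not needed).
Darcy-Weisbach: ΔP = f(L/D)(ρV²/2) = 0.08067·(10.82/0.08695)·(1263·4.469²/2) = 0.08067·124.4·1.261e+04 = 1.266e+05 Pa.
ΔP = 1.266e+05 Pa = 126.6 kPa.

ΔP ≈ 126.6 kPa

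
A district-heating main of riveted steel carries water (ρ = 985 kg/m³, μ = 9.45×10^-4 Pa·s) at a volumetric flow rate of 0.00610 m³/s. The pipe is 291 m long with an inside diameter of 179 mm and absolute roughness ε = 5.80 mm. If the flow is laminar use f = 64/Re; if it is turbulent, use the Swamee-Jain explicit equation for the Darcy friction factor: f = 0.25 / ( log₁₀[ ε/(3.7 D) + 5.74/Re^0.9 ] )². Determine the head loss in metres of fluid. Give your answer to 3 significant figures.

h_f ≈ 0.293 m

Cross-sectional area A = πD²/4 = π(0.179)²/4 = 0.02516 m²; mean velocity V = Q/A = 0.0061/0.02516 = 0.2424 m/s.
Reynolds number Re = ρVD/μ = 985 · 0.2424 · 0.179 / 0.000945 = 4.523e+04.
Re > 4000 → turbulent. Relative roughness ε/D = 0.0058/0.179 = 0.0324. Swamee-Jain: f = 0.25/(log₁₀[0.0324/3.7 + 5.74/4.523e+04^0.9])² = 0.25/(log₁₀[0.00876 + 0.000371])² = 0.25/(-2.04)² = 0.0601.
Darcy-Weisbach: ΔP = f(L/D)(ρV²/2) = 0.0601·(291/0.179)·(985·0.2424²/2) = 0.0601·1626·28.94 = 2827 Pa.
Head loss h_f = ΔP/(ρg) = 2827/(985·9.81) = 0.293 m.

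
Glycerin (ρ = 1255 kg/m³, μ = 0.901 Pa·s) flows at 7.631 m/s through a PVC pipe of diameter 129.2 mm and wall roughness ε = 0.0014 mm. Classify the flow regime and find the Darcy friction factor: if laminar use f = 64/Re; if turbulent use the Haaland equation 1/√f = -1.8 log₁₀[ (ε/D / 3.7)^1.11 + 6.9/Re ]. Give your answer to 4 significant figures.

Re = ρVD/μ = 1255·7.631·0.1292/0.901 = 1373.
Re < 2300 → laminar, so f = 64/Re = 0.0466 (roughness is irrelevant in laminar flow).

f ≈ 0.04660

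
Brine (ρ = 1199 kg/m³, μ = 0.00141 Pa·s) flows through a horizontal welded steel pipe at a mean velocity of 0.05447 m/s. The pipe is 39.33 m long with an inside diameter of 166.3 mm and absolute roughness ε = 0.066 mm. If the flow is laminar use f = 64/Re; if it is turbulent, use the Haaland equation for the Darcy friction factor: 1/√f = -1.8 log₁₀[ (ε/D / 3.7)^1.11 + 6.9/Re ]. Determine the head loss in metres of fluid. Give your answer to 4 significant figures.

h_f ≈ 0.001203 m

Reynolds number Re = ρVD/μ = 1199 · 0.05447 · 0.1663 / 0.00141 = 7703.
Re > 4000 → turbulent. Relative roughness ε/D = 6.6e-05/0.1663 = 0.000397. Haaland: 1/√f = -1.8 log₁₀[(0.000397/3.7)^1.11 + 6.9/7703] = -1.8 log₁₀[3.92e-05 + 0.000896] = 5.453, so f = 0.03364.
Darcy-Weisbach: ΔP = f(L/D)(ρV²/2) = 0.03364·(39.33/0.1663)·(1199·0.05447²/2) = 0.03364·236.5·1.779 = 14.15 Pa.
Head loss h_f = ΔP/(ρg) = 14.15/(1199·9.81) = 0.001203 m.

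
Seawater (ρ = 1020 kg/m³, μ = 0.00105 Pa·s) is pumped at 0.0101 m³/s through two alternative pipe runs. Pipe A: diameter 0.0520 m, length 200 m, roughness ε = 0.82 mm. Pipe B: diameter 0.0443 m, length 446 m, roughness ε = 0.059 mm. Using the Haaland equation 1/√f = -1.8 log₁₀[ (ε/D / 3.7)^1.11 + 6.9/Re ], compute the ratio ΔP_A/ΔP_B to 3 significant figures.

Pipe A: V = Q/A = 0.0101/0.002124 = 4.756 m/s; Re = 2.402e+05; ε/D = 0.0158; Haaland → f = 0.04476; ΔP_A = f(L/D)(ρV²/2) = 1.986e+06 Pa.
Pipe B: V = Q/A = 0.0101/0.001541 = 6.553 m/s; Re = 2.82e+05; ε/D = 0.00133; Haaland → f = 0.02186; ΔP_B = f(L/D)(ρV²/2) = 4.821e+06 Pa.
ΔP_A/ΔP_B = 1.986e+06/4.821e+06 = 0.412.

ΔP_A/ΔP_B ≈ 0.412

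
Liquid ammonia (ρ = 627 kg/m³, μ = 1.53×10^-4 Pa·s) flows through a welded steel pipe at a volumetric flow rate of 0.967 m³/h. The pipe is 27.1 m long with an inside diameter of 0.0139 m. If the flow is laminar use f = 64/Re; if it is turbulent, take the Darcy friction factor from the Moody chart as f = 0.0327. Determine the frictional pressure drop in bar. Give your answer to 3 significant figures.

ΔP ≈ 0.626 bar

Q = 0.967 m³/h = 0.967/3600 = 0.0002686 m³/s.
Cross-sectional area A = πD²/4 = π(0.0139)²/4 = 0.0001517 m²; mean velocity V = Q/A = 0.0002686/0.0001517 = 1.77 m/s.
Reynolds number Re = ρVD/μ = 627 · 1.77 · 0.0139 / 0.000153 = 1.008e+05.
Re > 4000 → turbulent; use the Moody-chart value f = 0.0327.
Darcy-Weisbach: ΔP = f(L/D)(ρV²/2) = 0.0327·(27.1/0.0139)·(627·1.77²/2) = 0.0327·1950·982.3 = 6.263e+04 Pa.
ΔP = 6.263e+04 Pa = 0.626 bar.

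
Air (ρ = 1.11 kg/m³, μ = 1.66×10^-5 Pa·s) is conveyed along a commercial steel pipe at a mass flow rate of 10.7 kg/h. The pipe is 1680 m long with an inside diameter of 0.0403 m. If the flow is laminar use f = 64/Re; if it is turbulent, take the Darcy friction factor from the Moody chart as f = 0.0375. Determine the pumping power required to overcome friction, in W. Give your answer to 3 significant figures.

P ≈ 10.2 W

ṁ = 10.7 kg/h = 10.7/3600 = 0.002972 kg/s.
A = πD²/4 = π(0.0403)²/4 = 0.001276 m²; mean velocity V = ṁ/(ρA) = 0.002972/(1.11 · 0.001276) = 2.099 m/s.
Reynolds number Re = ρVD/μ = 1.11 · 2.099 · 0.0403 / 1.66e-05 = 5657.
Re > 4000 → turbulent; use the Moody-chart value f = 0.0375.
Darcy-Weisbach: ΔP = f(L/D)(ρV²/2) = 0.0375·(1680/0.0403)·(1.11·2.099²/2) = 0.0375·4.169e+04·2.446 = 3823 Pa.
Q = ṁ/ρ = 0.002972/1.11 = 0.002678 m³/s.
Pumping power P = QΔP = 0.002678·3823 = 10.24 W = 10.2 W.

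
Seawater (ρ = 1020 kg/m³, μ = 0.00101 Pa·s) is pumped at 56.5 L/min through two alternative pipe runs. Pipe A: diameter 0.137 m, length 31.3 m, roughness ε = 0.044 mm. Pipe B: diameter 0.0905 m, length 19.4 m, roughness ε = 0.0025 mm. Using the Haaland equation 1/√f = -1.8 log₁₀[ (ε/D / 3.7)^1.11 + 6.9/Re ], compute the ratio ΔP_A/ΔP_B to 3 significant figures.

Pipe A: V = Q/A = 0.0009417/0.01474 = 0.06388 m/s; Re = 8838; ε/D = 0.000321; Haaland → f = 0.03231; ΔP_A = f(L/D)(ρV²/2) = 15.36 Pa.
Pipe B: V = Q/A = 0.0009417/0.006433 = 0.1464 m/s; Re = 1.338e+04; ε/D = 2.76e-05; Haaland → f = 0.02859; ΔP_B = f(L/D)(ρV²/2) = 66.97 Pa.
ΔP_A/ΔP_B = 15.36/66.97 = 0.229.

ΔP_A/ΔP_B ≈ 0.229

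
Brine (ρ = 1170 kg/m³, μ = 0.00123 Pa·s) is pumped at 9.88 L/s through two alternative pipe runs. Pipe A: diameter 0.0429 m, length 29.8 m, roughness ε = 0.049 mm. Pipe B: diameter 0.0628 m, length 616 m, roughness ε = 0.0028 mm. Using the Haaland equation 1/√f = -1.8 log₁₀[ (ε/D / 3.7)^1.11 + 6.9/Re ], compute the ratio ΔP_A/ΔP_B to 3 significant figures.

Pipe A: V = Q/A = 0.00988/0.001445 = 6.835 m/s; Re = 2.789e+05; ε/D = 0.00114; Haaland → f = 0.02116; ΔP_A = f(L/D)(ρV²/2) = 4.017e+05 Pa.
Pipe B: V = Q/A = 0.00988/0.003097 = 3.19 m/s; Re = 1.905e+05; ε/D = 4.46e-05; Haaland → f = 0.01593; ΔP_B = f(L/D)(ρV²/2) = 9.301e+05 Pa.
ΔP_A/ΔP_B = 4.017e+05/9.301e+05 = 0.432.

ΔP_A/ΔP_B ≈ 0.432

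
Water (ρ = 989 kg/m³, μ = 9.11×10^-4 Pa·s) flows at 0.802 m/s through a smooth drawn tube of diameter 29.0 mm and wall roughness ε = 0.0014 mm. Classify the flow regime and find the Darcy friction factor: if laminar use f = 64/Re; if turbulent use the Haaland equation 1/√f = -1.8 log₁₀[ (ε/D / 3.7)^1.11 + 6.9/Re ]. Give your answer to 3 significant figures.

f ≈ 0.0244

Re = ρVD/μ = 989·0.802·0.029/0.000911 = 2.525e+04.
Re > 4000 → turbulent. ε/D = 1.4e-06/0.029 = 4.83e-05; Haaland: 1/√f = -1.8 log₁₀[3.79e-06 + 0.000273] = 6.403, so f = 0.02439.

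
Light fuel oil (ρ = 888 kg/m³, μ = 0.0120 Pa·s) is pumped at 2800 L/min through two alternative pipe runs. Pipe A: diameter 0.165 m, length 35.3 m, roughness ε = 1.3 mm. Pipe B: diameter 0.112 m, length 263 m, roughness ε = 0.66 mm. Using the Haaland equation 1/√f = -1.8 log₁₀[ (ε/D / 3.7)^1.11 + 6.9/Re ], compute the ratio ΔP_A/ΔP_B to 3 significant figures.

ΔP_A/ΔP_B ≈ 0.0213

Pipe A: V = Q/A = 0.04667/0.02138 = 2.182 m/s; Re = 2.665e+04; ε/D = 0.00788; Haaland → f = 0.03741; ΔP_A = f(L/D)(ρV²/2) = 1.692e+04 Pa.
Pipe B: V = Q/A = 0.04667/0.009852 = 4.737 m/s; Re = 3.926e+04; ε/D = 0.00589; Haaland → f = 0.03389; ΔP_B = f(L/D)(ρV²/2) = 7.928e+05 Pa.
ΔP_A/ΔP_B = 1.692e+04/7.928e+05 = 0.0213.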